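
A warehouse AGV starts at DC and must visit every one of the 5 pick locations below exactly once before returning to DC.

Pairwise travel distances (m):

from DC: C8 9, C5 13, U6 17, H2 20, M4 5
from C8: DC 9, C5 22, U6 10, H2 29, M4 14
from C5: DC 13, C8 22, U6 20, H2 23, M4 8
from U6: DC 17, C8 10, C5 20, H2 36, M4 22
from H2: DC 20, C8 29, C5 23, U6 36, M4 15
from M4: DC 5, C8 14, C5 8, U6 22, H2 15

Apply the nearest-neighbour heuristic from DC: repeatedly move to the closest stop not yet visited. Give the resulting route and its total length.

Nearest-neighbour total = 92 m; route DC → M4 → C5 → U6 → C8 → H2 → DC.

At DC the remaining stops are M4 5, C8 9, C5 13, U6 17, H2 20; go to M4.
At M4 the remaining stops are C5 8, C8 14, H2 15, U6 22; go to C5.
At C5 the remaining stops are U6 20, C8 22, H2 23; go to U6.
At U6 the remaining stops are C8 10, H2 36; go to C8.
At C8 the remaining stops are H2 29; go to H2.
Return H2→DC: 20.
Total = 5 + 8 + 20 + 10 + 29 + 20 = 92.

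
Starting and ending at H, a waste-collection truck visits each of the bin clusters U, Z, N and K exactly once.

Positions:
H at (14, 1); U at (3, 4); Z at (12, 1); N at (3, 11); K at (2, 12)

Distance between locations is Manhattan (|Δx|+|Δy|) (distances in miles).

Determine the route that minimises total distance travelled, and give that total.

With 4 stops there are 4!/2 = 12 distinct round trips (a route and its reverse cost the same).
H-U-Z-N-K-H: 14+12+19+2+23 = 70
H-U-Z-K-N-H: 14+12+21+2+21 = 70
H-U-N-Z-K-H: 14+7+19+21+23 = 84
H-U-N-K-Z-H: 14+7+2+21+2 = 46
H-U-K-Z-N-H: 14+9+21+19+21 = 84
H-U-K-N-Z-H: 14+9+2+19+2 = 46
H-Z-U-N-K-H: 2+12+7+2+23 = 46
H-Z-U-K-N-H: 2+12+9+2+21 = 46
H-Z-N-U-K-H: 2+19+7+9+23 = 60
H-Z-K-U-N-H: 2+21+9+7+21 = 60
H-N-U-Z-K-H: 21+7+12+21+23 = 84
H-N-Z-U-K-H: 21+19+12+9+23 = 84
The minimum is 46.
One optimal route: H → U → N → K → Z → H (or its reverse).

Minimum total distance: 46 miles.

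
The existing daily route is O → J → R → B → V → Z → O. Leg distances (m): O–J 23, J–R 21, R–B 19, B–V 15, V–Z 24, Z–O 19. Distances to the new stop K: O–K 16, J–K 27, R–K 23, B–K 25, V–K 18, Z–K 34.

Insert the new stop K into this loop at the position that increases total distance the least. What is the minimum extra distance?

Minimum extra distance: 20 m, inserting K between O and J.

Insertion cost between consecutive stops i–j is d(i,K) + d(K,j) − d(i,j):
  between O and J: 16 + 27 − 23 = 20
  between J and R: 27 + 23 − 21 = 29
  between R and B: 23 + 25 − 19 = 29
  between B and V: 25 + 18 − 15 = 28
  between V and Z: 18 + 34 − 24 = 28
  between Z and O: 34 + 16 − 19 = 31
Cheapest insertion is between O and J, adding 20.
New total = 121 + 20 = 141.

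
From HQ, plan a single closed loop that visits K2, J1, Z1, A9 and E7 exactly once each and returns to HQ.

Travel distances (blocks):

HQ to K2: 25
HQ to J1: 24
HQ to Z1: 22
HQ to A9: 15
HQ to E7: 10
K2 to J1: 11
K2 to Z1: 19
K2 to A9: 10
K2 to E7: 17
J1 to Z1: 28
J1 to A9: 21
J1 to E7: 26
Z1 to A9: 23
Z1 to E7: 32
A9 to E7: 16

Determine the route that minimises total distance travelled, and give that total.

Minimum total distance: 97 blocks.

There are 60 distinct closed tours to check (reversals are equivalent).
HQ - K2 - J1 - Z1 - A9 - E7 - HQ: 25+11+28+23+16+10 = 113
HQ - K2 - J1 - Z1 - E7 - A9 - HQ: 25+11+28+32+16+15 = 127
HQ - K2 - J1 - A9 - Z1 - E7 - HQ: 25+11+21+23+32+10 = 122
HQ - K2 - J1 - A9 - E7 - Z1 - HQ: 25+11+21+16+32+22 = 127
HQ - K2 - J1 - E7 - Z1 - A9 - HQ: 25+11+26+32+23+15 = 132
HQ - K2 - J1 - E7 - A9 - Z1 - HQ: 25+11+26+16+23+22 = 123
HQ - K2 - Z1 - J1 - A9 - E7 - HQ: 25+19+28+21+16+10 = 119
HQ - K2 - Z1 - J1 - E7 - A9 - HQ: 25+19+28+26+16+15 = 129
HQ - K2 - Z1 - A9 - J1 - E7 - HQ: 25+19+23+21+26+10 = 124
HQ - K2 - Z1 - A9 - E7 - J1 - HQ: 25+19+23+16+26+24 = 133
HQ - K2 - Z1 - E7 - J1 - A9 - HQ: 25+19+32+26+21+15 = 138
HQ - K2 - Z1 - E7 - A9 - J1 - HQ: 25+19+32+16+21+24 = 137
HQ - K2 - A9 - J1 - Z1 - E7 - HQ: 25+10+21+28+32+10 = 126
HQ - K2 - A9 - J1 - E7 - Z1 - HQ: 25+10+21+26+32+22 = 136
… (46 more)
HQ - Z1 - J1 - K2 - A9 - E7 - HQ: 22+28+11+10+16+10 = 97  ← best
The minimum is 97.
One optimal route: HQ → Z1 → J1 → K2 → A9 → E7 → HQ (or its reverse).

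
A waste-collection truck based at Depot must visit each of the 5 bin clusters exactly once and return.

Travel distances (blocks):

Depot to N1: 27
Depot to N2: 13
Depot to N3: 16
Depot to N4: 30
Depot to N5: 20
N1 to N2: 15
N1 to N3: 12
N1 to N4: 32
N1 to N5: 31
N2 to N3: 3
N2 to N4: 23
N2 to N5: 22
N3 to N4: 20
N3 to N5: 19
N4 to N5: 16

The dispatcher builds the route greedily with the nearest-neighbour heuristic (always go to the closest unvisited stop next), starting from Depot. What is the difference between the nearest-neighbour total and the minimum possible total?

9 blocks longer than the optimal tour.

From Depot: N2=13, N3=16, N5=20, N1=27, N4=30 → choose N2 (13).
From N2: N3=3, N1=15, N5=22, N4=23 → choose N3 (3).
From N3: N1=12, N5=19, N4=20 → choose N1 (12).
From N1: N5=31, N4=32 → choose N5 (31).
From N5: N4=16 → choose N4 (16).
NN route Depot → N2 → N3 → N1 → N5 → N4 → Depot costs 105.
Optimal: Depot → N2 → N1 → N3 → N4 → N5 → Depot costs 96 (by enumerating all 60 distinct tours).
Excess = 105 − 96 = 9.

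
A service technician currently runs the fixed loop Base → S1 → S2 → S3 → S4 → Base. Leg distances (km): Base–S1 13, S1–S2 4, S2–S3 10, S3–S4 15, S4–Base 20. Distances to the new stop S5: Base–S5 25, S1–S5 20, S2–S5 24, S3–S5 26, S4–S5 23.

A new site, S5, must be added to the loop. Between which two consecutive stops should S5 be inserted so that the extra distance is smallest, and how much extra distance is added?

+28 km — insert S5 between S4 and Base.

Insertion cost between consecutive stops i–j is d(i,S5) + d(S5,j) − d(i,j):
  between Base and S1: 25 + 20 − 13 = 32
  between S1 and S2: 20 + 24 − 4 = 40
  between S2 and S3: 24 + 26 − 10 = 40
  between S3 and S4: 26 + 23 − 15 = 34
  between S4 and Base: 23 + 25 − 20 = 28
Cheapest insertion is between S4 and Base, adding 28.
New total = 62 + 28 = 90.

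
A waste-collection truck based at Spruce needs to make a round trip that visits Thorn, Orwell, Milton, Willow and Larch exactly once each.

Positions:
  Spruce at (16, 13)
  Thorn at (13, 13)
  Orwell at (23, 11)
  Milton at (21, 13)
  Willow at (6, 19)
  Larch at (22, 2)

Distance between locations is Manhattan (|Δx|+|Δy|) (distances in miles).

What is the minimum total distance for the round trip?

Shortest round trip = 68 miles.

With 5 stops there are 5!/2 = 60 distinct round trips (a route and its reverse cost the same).
Spruce - Thorn - Orwell - Milton - Willow - Larch - Spruce: 3+12+4+21+33+17 = 90
Spruce - Thorn - Orwell - Milton - Larch - Willow - Spruce: 3+12+4+12+33+16 = 80
Spruce - Thorn - Orwell - Willow - Milton - Larch - Spruce: 3+12+25+21+12+17 = 90
Spruce - Thorn - Orwell - Willow - Larch - Milton - Spruce: 3+12+25+33+12+5 = 90
Spruce - Thorn - Orwell - Larch - Milton - Willow - Spruce: 3+12+10+12+21+16 = 74
Spruce - Thorn - Orwell - Larch - Willow - Milton - Spruce: 3+12+10+33+21+5 = 84
Spruce - Thorn - Milton - Orwell - Willow - Larch - Spruce: 3+8+4+25+33+17 = 90
Spruce - Thorn - Milton - Orwell - Larch - Willow - Spruce: 3+8+4+10+33+16 = 74
Spruce - Thorn - Milton - Willow - Orwell - Larch - Spruce: 3+8+21+25+10+17 = 84
Spruce - Thorn - Milton - Willow - Larch - Orwell - Spruce: 3+8+21+33+10+9 = 84
Spruce - Thorn - Milton - Larch - Orwell - Willow - Spruce: 3+8+12+10+25+16 = 74
Spruce - Thorn - Milton - Larch - Willow - Orwell - Spruce: 3+8+12+33+25+9 = 90
Spruce - Thorn - Willow - Orwell - Milton - Larch - Spruce: 3+13+25+4+12+17 = 74
Spruce - Thorn - Willow - Orwell - Larch - Milton - Spruce: 3+13+25+10+12+5 = 68
… (46 more)
The minimum is 68.
One optimal route: Spruce → Thorn → Willow → Orwell → Larch → Milton → Spruce (or its reverse).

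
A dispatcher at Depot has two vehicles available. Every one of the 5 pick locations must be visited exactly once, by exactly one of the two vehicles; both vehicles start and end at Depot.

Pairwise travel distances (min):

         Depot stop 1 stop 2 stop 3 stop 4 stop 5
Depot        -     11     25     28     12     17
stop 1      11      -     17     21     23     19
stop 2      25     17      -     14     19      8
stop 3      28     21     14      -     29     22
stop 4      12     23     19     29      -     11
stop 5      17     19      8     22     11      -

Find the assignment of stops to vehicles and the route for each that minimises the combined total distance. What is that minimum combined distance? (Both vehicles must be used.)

Check every non-empty split of the stops between the two vehicles; for each half take its own optimal tour:
  {stop 1} + {stop 2, stop 3, stop 4, stop 5}: 22 + 73 = 95
  {stop 2} + {stop 1, stop 3, stop 4, stop 5}: 50 + 77 = 127
  {stop 1, stop 2} + {stop 3, stop 4, stop 5}: 53 + 73 = 126
  {stop 3} + {stop 1, stop 2, stop 4, stop 5}: 56 + 59 = 115
  {stop 1, stop 3} + {stop 2, stop 4, stop 5}: 60 + 56 = 116
  {stop 2, stop 3} + {stop 1, stop 4, stop 5}: 67 + 53 = 120
  … (15 splits in total)
Best: vehicle 1 Depot → stop 1 → Depot = 22; vehicle 2 Depot → stop 3 → stop 2 → stop 5 → stop 4 → Depot = 73; combined 95.

Minimum combined distance: 95 min.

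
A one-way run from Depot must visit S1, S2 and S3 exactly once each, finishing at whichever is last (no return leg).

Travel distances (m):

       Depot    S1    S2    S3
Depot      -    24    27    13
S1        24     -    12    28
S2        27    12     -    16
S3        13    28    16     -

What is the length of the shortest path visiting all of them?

There are 3! = 6 possible orderings.
Depot - S1 - S2 - S3: 24+12+16 = 52
Depot - S1 - S3 - S2: 24+28+16 = 68
Depot - S2 - S1 - S3: 27+12+28 = 67
Depot - S2 - S3 - S1: 27+16+28 = 71
Depot - S3 - S1 - S2: 13+28+12 = 53
Depot - S3 - S2 - S1: 13+16+12 = 41
The minimum is 41.
One shortest path: Depot → S3 → S2 → S1.

Shortest open route: 41 m.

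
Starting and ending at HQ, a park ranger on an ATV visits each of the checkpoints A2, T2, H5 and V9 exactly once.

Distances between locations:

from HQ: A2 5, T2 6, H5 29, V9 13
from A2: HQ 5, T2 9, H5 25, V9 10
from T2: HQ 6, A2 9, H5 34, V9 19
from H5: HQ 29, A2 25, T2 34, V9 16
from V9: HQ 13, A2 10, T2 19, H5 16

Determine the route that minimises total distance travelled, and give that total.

Shortest round trip = 69.

HQ → A2 → T2 → H5 → V9 → HQ: 5+9+34+16+13 = 77
HQ → A2 → T2 → V9 → H5 → HQ: 5+9+19+16+29 = 78
HQ → A2 → H5 → T2 → V9 → HQ: 5+25+34+19+13 = 96
HQ → A2 → H5 → V9 → T2 → HQ: 5+25+16+19+6 = 71
HQ → A2 → V9 → T2 → H5 → HQ: 5+10+19+34+29 = 97
HQ → A2 → V9 → H5 → T2 → HQ: 5+10+16+34+6 = 71
HQ → T2 → A2 → H5 → V9 → HQ: 6+9+25+16+13 = 69
HQ → T2 → A2 → V9 → H5 → HQ: 6+9+10+16+29 = 70
HQ → T2 → H5 → A2 → V9 → HQ: 6+34+25+10+13 = 88
HQ → T2 → V9 → A2 → H5 → HQ: 6+19+10+25+29 = 89
HQ → H5 → A2 → T2 → V9 → HQ: 29+25+9+19+13 = 95
HQ → H5 → T2 → A2 → V9 → HQ: 29+34+9+10+13 = 95
The minimum is 69.
One optimal route: HQ → T2 → A2 → H5 → V9 → HQ (or its reverse).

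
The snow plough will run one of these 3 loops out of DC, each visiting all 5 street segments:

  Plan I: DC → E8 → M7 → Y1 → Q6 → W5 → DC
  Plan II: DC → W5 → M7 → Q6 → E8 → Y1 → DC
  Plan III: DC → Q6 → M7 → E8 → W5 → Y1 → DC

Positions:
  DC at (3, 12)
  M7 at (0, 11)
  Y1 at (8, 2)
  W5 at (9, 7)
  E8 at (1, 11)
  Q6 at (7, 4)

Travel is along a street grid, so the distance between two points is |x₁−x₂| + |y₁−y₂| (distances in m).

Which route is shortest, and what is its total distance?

Plan I: 3 + 1 + 17 + 3 + 5 + 11 = 40
Plan II: 11 + 13 + 14 + 13 + 16 + 15 = 82
Plan III: 12 + 14 + 1 + 12 + 6 + 15 = 60

Shortest is Plan I, total 40 m.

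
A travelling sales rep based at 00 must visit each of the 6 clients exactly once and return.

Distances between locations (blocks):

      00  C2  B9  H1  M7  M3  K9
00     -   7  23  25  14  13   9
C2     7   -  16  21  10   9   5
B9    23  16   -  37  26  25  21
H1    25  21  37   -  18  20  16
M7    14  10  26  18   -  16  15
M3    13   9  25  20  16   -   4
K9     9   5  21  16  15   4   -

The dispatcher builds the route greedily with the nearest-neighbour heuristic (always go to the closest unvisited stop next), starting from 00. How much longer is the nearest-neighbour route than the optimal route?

00: C2=7, K9=9, M3=13, M7=14, B9=23, H1=25 ⇒ C2
C2: K9=5, M3=9, M7=10, B9=16, H1=21 ⇒ K9
K9: M3=4, M7=15, H1=16, B9=21 ⇒ M3
M3: M7=16, H1=20, B9=25 ⇒ M7
M7: H1=18, B9=26 ⇒ H1
H1: B9=37 ⇒ B9
NN route 00 → C2 → K9 → M3 → M7 → H1 → B9 → 00 costs 110.
Optimal: 00 → C2 → B9 → M7 → H1 → M3 → K9 → 00 costs 100 (by enumerating all 360 distinct tours).
Excess = 110 − 100 = 10.

Excess over optimum: 10 blocks.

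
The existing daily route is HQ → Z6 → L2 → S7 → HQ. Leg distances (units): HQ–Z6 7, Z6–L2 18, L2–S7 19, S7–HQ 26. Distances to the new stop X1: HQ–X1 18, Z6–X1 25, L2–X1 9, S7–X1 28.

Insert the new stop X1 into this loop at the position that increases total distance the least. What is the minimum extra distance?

Minimum extra distance: 16, inserting X1 between Z6 and L2.

Insertion cost between consecutive stops i–j is d(i,X1) + d(X1,j) − d(i,j):
  between HQ and Z6: 18 + 25 − 7 = 36
  between Z6 and L2: 25 + 9 − 18 = 16
  between L2 and S7: 9 + 28 − 19 = 18
  between S7 and HQ: 28 + 18 − 26 = 20
Cheapest insertion is between Z6 and L2, adding 16.
New total = 70 + 16 = 86.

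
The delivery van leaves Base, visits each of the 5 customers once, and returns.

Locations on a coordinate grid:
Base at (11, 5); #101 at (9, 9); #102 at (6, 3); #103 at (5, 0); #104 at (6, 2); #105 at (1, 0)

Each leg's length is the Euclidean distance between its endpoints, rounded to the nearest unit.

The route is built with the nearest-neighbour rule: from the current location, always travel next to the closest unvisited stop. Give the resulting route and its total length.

29 along Base → #101 → #102 → #104 → #103 → #105 → Base.

Base → [#101:4 / #102:5 / #104:6 / #103:8 / #105:11] → #101 (4)
#101 → [#102:7 / #104:8 / #103:10 / #105:12] → #102 (7)
#102 → [#104:1 / #103:3 / #105:6] → #104 (1)
#104 → [#103:2 / #105:5] → #103 (2)
#103 → [#105:4] → #105 (4)
Return #105→Base: 11.
Total = 4 + 7 + 1 + 2 + 4 + 11 = 29.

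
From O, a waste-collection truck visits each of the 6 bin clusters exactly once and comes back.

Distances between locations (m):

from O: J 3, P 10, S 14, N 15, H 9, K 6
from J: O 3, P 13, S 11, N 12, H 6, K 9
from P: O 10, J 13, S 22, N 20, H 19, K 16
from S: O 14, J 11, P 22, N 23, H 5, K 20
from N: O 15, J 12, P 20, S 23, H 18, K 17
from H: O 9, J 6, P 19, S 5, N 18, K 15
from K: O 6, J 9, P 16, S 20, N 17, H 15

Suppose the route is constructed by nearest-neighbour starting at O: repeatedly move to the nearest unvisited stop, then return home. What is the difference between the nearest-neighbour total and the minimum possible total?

O: J=3, K=6, H=9, P=10, S=14, N=15 ⇒ J
J: H=6, K=9, S=11, N=12, P=13 ⇒ H
H: S=5, K=15, N=18, P=19 ⇒ S
S: K=20, P=22, N=23 ⇒ K
K: P=16, N=17 ⇒ P
P: N=20 ⇒ N
NN route O → J → H → S → K → P → N → O costs 85.
Optimal: O → P → S → H → J → N → K → O costs 78 (by enumerating all 360 distinct tours).
Excess = 85 − 78 = 7.

The nearest-neighbour route is 7 m longer than optimal.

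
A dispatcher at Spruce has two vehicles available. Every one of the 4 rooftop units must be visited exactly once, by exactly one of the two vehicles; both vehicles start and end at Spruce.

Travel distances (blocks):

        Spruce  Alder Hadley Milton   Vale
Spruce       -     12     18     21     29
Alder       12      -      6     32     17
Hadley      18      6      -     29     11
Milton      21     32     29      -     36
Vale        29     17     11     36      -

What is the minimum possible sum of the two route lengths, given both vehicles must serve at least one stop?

100 blocks — the smallest possible combined total.

Try each way of splitting the stops between the two vehicles (each non-empty) and, for each split, find the best tour for each vehicle:
  {Alder} + {Hadley, Milton, Vale}: 24 + 86 = 110
  {Hadley} + {Alder, Milton, Vale}: 36 + 86 = 122
  {Alder, Hadley} + {Milton, Vale}: 36 + 86 = 122
  {Milton} + {Alder, Hadley, Vale}: 42 + 58 = 100
  {Alder, Milton} + {Hadley, Vale}: 65 + 58 = 123
  {Hadley, Milton} + {Alder, Vale}: 68 + 58 = 126
  … (7 splits in total)
Best: vehicle 1 Spruce → Milton → Spruce = 42; vehicle 2 Spruce → Alder → Hadley → Vale → Spruce = 58; combined 100.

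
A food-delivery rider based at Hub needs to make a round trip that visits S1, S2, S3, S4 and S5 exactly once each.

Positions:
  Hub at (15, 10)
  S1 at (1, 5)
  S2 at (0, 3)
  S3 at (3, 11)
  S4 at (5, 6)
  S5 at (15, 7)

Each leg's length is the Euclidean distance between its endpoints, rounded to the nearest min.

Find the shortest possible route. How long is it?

Minimum total distance: 39 min.

There are 60 distinct closed tours to check (reversals are equivalent).
Hub-S1-S2-S3-S4-S5-Hub: 15+2+9+5+10+3 = 44
Hub-S1-S2-S3-S5-S4-Hub: 15+2+9+13+10+11 = 60
Hub-S1-S2-S4-S3-S5-Hub: 15+2+6+5+13+3 = 44
Hub-S1-S2-S4-S5-S3-Hub: 15+2+6+10+13+12 = 58
Hub-S1-S2-S5-S3-S4-Hub: 15+2+16+13+5+11 = 62
Hub-S1-S2-S5-S4-S3-Hub: 15+2+16+10+5+12 = 60
Hub-S1-S3-S2-S4-S5-Hub: 15+6+9+6+10+3 = 49
Hub-S1-S3-S2-S5-S4-Hub: 15+6+9+16+10+11 = 67
Hub-S1-S3-S4-S2-S5-Hub: 15+6+5+6+16+3 = 51
Hub-S1-S3-S4-S5-S2-Hub: 15+6+5+10+16+17 = 69
Hub-S1-S3-S5-S2-S4-Hub: 15+6+13+16+6+11 = 67
Hub-S1-S3-S5-S4-S2-Hub: 15+6+13+10+6+17 = 67
Hub-S1-S4-S2-S3-S5-Hub: 15+4+6+9+13+3 = 50
Hub-S1-S4-S2-S5-S3-Hub: 15+4+6+16+13+12 = 66
… (46 more)
Hub-S3-S1-S2-S4-S5-Hub: 12+6+2+6+10+3 = 39  ← best
The minimum is 39.
One optimal route: Hub → S3 → S1 → S2 → S4 → S5 → Hub (or its reverse).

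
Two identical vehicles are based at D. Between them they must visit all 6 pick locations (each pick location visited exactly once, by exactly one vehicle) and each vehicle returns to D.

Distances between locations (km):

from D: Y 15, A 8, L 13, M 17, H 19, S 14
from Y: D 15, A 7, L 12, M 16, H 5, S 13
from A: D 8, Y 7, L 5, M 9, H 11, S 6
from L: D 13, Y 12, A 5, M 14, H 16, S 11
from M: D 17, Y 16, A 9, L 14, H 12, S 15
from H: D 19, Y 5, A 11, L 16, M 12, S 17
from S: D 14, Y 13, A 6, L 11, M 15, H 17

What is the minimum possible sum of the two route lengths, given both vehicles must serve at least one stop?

87 km — the smallest possible combined total.

Try each way of splitting the stops between the two vehicles (each non-empty) and, for each split, find the best tour for each vehicle:
  {Y} + {A, L, M, H, S}: 30 + 70 = 100
  {A} + {Y, L, M, H, S}: 16 + 71 = 87
  {Y, A} + {L, M, H, S}: 30 + 70 = 100
  {L} + {Y, A, M, H, S}: 26 + 61 = 87
  {Y, L} + {A, M, H, S}: 40 + 60 = 100
  {A, L} + {Y, M, H, S}: 26 + 61 = 87
  … (31 splits in total)
Best: vehicle 1 D → A → D = 16; vehicle 2 D → Y → H → M → L → S → D = 71; combined 87.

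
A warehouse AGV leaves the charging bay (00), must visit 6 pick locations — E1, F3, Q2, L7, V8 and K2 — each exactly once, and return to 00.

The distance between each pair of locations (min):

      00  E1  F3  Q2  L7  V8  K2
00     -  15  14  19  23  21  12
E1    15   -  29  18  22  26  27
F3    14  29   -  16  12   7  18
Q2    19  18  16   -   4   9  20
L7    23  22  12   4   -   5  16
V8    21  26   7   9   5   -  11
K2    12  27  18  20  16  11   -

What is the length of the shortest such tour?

With 6 stops there are 6!/2 = 360 distinct round trips (a route and its reverse cost the same).
00-E1-F3-Q2-L7-V8-K2-00: 15+29+16+4+5+11+12 = 92
00-E1-F3-Q2-L7-K2-V8-00: 15+29+16+4+16+11+21 = 112
00-E1-F3-Q2-V8-L7-K2-00: 15+29+16+9+5+16+12 = 102
00-E1-F3-Q2-V8-K2-L7-00: 15+29+16+9+11+16+23 = 119
00-E1-F3-Q2-K2-L7-V8-00: 15+29+16+20+16+5+21 = 122
00-E1-F3-Q2-K2-V8-L7-00: 15+29+16+20+11+5+23 = 119
00-E1-F3-L7-Q2-V8-K2-00: 15+29+12+4+9+11+12 = 92
00-E1-F3-L7-Q2-K2-V8-00: 15+29+12+4+20+11+21 = 112
… (352 more)
00-E1-Q2-L7-F3-V8-K2-00: 15+18+4+12+7+11+12 = 79  ← best
The minimum is 79.
One optimal route: 00 → E1 → Q2 → L7 → F3 → V8 → K2 → 00 (or its reverse).

Minimum total distance: 79 min.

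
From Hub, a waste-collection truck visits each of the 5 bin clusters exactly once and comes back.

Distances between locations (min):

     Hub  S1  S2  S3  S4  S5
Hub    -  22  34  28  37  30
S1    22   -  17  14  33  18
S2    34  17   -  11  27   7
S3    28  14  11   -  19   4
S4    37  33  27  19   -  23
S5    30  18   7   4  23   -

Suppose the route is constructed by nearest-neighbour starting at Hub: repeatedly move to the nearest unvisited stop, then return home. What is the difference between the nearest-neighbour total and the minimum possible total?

The nearest-neighbour route is 5 min longer than optimal.

From Hub: S1=22, S3=28, S5=30, S2=34, S4=37 → choose S1 (22).
From S1: S3=14, S2=17, S5=18, S4=33 → choose S3 (14).
From S3: S5=4, S2=11, S4=19 → choose S5 (4).
From S5: S2=7, S4=23 → choose S2 (7).
From S2: S4=27 → choose S4 (27).
NN route Hub → S1 → S3 → S5 → S2 → S4 → Hub costs 111.
Optimal: Hub → S1 → S2 → S5 → S3 → S4 → Hub costs 106 (by enumerating all 60 distinct tours).
Excess = 111 − 106 = 5.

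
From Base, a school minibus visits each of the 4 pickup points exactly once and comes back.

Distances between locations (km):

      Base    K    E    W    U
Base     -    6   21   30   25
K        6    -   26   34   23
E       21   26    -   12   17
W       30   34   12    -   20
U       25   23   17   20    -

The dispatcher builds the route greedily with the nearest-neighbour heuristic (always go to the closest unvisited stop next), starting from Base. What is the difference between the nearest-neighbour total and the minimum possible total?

Excess over optimum: 6 km.

Base: K=6, E=21, U=25, W=30 ⇒ K
K: U=23, E=26, W=34 ⇒ U
U: E=17, W=20 ⇒ E
E: W=12 ⇒ W
NN route Base → K → U → E → W → Base costs 88.
Optimal: Base → K → U → W → E → Base costs 82 (by enumerating all 12 distinct tours).
Excess = 88 − 82 = 6.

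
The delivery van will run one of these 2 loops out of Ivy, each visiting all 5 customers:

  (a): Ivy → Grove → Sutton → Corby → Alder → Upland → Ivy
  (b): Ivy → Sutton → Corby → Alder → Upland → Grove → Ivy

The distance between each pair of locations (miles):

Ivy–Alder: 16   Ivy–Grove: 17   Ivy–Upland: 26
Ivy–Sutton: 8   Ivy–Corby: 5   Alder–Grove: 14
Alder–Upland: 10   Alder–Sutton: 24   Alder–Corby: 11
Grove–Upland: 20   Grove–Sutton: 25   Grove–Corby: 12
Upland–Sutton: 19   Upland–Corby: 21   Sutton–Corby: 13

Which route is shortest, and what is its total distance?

(a): 17 + 25 + 13 + 11 + 10 + 26 = 102
(b): 8 + 13 + 11 + 10 + 20 + 17 = 79

79 miles — (b) is the shortest.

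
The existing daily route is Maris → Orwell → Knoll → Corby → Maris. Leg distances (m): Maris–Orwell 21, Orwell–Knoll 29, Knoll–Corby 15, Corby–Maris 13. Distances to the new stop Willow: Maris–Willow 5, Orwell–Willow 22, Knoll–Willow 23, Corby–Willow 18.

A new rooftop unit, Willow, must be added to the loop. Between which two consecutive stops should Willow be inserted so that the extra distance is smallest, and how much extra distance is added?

Adding 6 m by placing Willow on the Maris–Orwell leg.

Insertion cost between consecutive stops i–j is d(i,Willow) + d(Willow,j) − d(i,j):
  between Maris and Orwell: 5 + 22 − 21 = 6
  between Orwell and Knoll: 22 + 23 − 29 = 16
  between Knoll and Corby: 23 + 18 − 15 = 26
  between Corby and Maris: 18 + 5 − 13 = 10
Cheapest insertion is between Maris and Orwell, adding 6.
New total = 78 + 6 = 84.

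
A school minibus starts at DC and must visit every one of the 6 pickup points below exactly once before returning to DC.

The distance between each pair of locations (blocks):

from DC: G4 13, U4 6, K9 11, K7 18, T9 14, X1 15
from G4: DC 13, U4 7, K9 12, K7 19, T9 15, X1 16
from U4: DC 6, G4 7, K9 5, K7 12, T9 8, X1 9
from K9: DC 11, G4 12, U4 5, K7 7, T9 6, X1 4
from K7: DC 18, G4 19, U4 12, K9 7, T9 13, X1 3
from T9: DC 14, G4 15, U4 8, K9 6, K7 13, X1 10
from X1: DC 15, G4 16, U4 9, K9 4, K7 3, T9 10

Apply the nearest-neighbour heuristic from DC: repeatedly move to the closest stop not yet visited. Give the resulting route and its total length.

Nearest-neighbour total = 59 blocks; route DC → U4 → K9 → X1 → K7 → T9 → G4 → DC.

From DC: distances to unvisited — U4=6, K9=11, G4=13, T9=14, X1=15, K7=18. Nearest is U4 (6).
From U4: distances to unvisited — K9=5, G4=7, T9=8, X1=9, K7=12. Nearest is K9 (5).
From K9: distances to unvisited — X1=4, T9=6, K7=7, G4=12. Nearest is X1 (4).
From X1: distances to unvisited — K7=3, T9=10, G4=16. Nearest is K7 (3).
From K7: distances to unvisited — T9=13, G4=19. Nearest is T9 (13).
From T9: distances to unvisited — G4=15. Nearest is G4 (15).
Return G4→DC: 13.
Total = 6 + 5 + 4 + 3 + 13 + 15 + 13 = 59.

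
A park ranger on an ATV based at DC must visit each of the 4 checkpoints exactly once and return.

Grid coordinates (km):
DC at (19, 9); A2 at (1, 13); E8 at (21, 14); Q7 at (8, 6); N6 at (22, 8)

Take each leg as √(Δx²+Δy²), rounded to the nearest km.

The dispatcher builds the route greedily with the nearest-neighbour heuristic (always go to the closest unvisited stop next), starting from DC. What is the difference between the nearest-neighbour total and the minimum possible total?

DC: N6=3, E8=5, Q7=11, A2=18 ⇒ N6
N6: E8=6, Q7=14, A2=22 ⇒ E8
E8: Q7=15, A2=20 ⇒ Q7
Q7: A2=10 ⇒ A2
NN route DC → N6 → E8 → Q7 → A2 → DC costs 52.
Optimal: DC → Q7 → A2 → E8 → N6 → DC costs 50 (by enumerating all 12 distinct tours).
Excess = 52 − 50 = 2.

The nearest-neighbour route is 2 km longer than optimal.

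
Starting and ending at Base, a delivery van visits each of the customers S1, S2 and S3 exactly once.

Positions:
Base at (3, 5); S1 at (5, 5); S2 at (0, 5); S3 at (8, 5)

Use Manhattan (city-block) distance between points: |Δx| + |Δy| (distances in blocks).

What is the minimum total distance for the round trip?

With 3 stops there are 3!/2 = 3 distinct round trips (a route and its reverse cost the same).
Base → S1 → S2 → S3 → Base: 2+5+8+5 = 20
Base → S1 → S3 → S2 → Base: 2+3+8+3 = 16
Base → S2 → S1 → S3 → Base: 3+5+3+5 = 16
The minimum is 16.
One optimal route: Base → S1 → S3 → S2 → Base (or its reverse).

16 blocks — the shortest possible round trip.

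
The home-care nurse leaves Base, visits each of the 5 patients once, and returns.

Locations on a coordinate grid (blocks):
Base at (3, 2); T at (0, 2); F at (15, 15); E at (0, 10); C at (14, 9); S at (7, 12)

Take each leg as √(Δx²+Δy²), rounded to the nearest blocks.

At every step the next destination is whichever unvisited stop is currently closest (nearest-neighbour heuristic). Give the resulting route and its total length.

Base → [T:3 / E:9 / S:11 / C:13 / F:18] → T (3)
T → [E:8 / S:12 / C:16 / F:20] → E (8)
E → [S:7 / C:14 / F:16] → S (7)
S → [C:8 / F:9] → C (8)
C → [F:6] → F (6)
Return F→Base: 18.
Total = 3 + 8 + 7 + 8 + 6 + 18 = 50.

Total distance 50 blocks via the nearest-neighbour route Base → T → E → S → C → F → Base.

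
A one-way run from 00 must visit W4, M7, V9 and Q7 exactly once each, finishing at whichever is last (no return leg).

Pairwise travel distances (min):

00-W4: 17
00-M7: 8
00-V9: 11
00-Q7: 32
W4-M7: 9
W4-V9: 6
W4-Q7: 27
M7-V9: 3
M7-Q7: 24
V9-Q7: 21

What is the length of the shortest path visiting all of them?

Minimum one-way distance = 44 min.

There are 4! = 24 possible orderings.
00 - W4 - M7 - V9 - Q7: 17+9+3+21 = 50
00 - W4 - M7 - Q7 - V9: 17+9+24+21 = 71
00 - W4 - V9 - M7 - Q7: 17+6+3+24 = 50
00 - W4 - V9 - Q7 - M7: 17+6+21+24 = 68
00 - W4 - Q7 - M7 - V9: 17+27+24+3 = 71
00 - W4 - Q7 - V9 - M7: 17+27+21+3 = 68
00 - M7 - W4 - V9 - Q7: 8+9+6+21 = 44
00 - M7 - W4 - Q7 - V9: 8+9+27+21 = 65
00 - M7 - V9 - W4 - Q7: 8+3+6+27 = 44
00 - M7 - V9 - Q7 - W4: 8+3+21+27 = 59
00 - M7 - Q7 - W4 - V9: 8+24+27+6 = 65
00 - M7 - Q7 - V9 - W4: 8+24+21+6 = 59
00 - V9 - W4 - M7 - Q7: 11+6+9+24 = 50
00 - V9 - W4 - Q7 - M7: 11+6+27+24 = 68
… (10 more)
The minimum is 44.
One shortest path: 00 → M7 → W4 → V9 → Q7.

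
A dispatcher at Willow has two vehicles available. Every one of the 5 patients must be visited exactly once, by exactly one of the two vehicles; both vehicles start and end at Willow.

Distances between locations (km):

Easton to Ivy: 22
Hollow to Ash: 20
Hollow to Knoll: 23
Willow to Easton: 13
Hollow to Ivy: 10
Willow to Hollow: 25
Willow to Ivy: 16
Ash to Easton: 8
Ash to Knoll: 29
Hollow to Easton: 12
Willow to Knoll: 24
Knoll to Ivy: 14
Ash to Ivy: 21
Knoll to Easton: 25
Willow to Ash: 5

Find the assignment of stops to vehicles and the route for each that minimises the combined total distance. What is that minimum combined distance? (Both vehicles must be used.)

Minimum combined distance: 83 km.

Check every non-empty split of the stops between the two vehicles; for each half take its own optimal tour:
  {Hollow} + {Ash, Knoll, Easton, Ivy}: 50 + 68 = 118
  {Ash} + {Hollow, Knoll, Easton, Ivy}: 10 + 73 = 83
  {Hollow, Ash} + {Knoll, Easton, Ivy}: 50 + 68 = 118
  {Knoll} + {Hollow, Ash, Easton, Ivy}: 48 + 51 = 99
  {Hollow, Knoll} + {Ash, Easton, Ivy}: 72 + 51 = 123
  {Ash, Knoll} + {Hollow, Easton, Ivy}: 58 + 51 = 109
  … (15 splits in total)
Best: vehicle 1 Willow → Ash → Willow = 10; vehicle 2 Willow → Knoll → Ivy → Hollow → Easton → Willow = 73; combined 83.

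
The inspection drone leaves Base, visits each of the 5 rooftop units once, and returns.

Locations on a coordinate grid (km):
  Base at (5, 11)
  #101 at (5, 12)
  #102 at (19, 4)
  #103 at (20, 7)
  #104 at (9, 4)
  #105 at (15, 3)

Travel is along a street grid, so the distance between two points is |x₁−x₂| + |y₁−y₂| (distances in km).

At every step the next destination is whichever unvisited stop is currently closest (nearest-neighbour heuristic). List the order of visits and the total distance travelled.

Nearest-neighbour total = 48 km; route Base → #101 → #104 → #105 → #102 → #103 → Base.

From Base: distances to unvisited — #101=1, #104=11, #105=18, #103=19, #102=21. Nearest is #101 (1).
From #101: distances to unvisited — #104=12, #105=19, #103=20, #102=22. Nearest is #104 (12).
From #104: distances to unvisited — #105=7, #102=10, #103=14. Nearest is #105 (7).
From #105: distances to unvisited — #102=5, #103=9. Nearest is #102 (5).
From #102: distances to unvisited — #103=4. Nearest is #103 (4).
Return #103→Base: 19.
Total = 1 + 12 + 7 + 5 + 4 + 19 = 48.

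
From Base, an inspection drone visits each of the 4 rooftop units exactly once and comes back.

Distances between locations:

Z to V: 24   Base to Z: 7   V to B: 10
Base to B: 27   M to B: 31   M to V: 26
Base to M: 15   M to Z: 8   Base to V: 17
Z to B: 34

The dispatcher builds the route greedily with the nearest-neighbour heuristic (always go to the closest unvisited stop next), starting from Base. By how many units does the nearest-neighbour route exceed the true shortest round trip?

Excess over optimum: 5.

Base: Z=7, M=15, V=17, B=27 ⇒ Z
Z: M=8, V=24, B=34 ⇒ M
M: V=26, B=31 ⇒ V
V: B=10 ⇒ B
NN route Base → Z → M → V → B → Base costs 78.
Optimal: Base → Z → M → B → V → Base costs 73 (by enumerating all 12 distinct tours).
Excess = 78 − 73 = 5.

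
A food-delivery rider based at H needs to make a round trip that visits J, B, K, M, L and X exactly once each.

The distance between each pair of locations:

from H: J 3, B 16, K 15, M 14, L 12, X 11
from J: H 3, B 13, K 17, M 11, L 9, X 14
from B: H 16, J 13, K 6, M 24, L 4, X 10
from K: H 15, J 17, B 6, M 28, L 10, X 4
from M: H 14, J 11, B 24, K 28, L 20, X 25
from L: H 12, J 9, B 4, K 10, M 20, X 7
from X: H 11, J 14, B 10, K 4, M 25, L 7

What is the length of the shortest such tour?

Shortest round trip = 59.

With 6 stops there are 6!/2 = 360 distinct round trips (a route and its reverse cost the same).
H-J-B-K-M-L-X-H: 3+13+6+28+20+7+11 = 88
H-J-B-K-M-X-L-H: 3+13+6+28+25+7+12 = 94
H-J-B-K-L-M-X-H: 3+13+6+10+20+25+11 = 88
H-J-B-K-L-X-M-H: 3+13+6+10+7+25+14 = 78
H-J-B-K-X-M-L-H: 3+13+6+4+25+20+12 = 83
H-J-B-K-X-L-M-H: 3+13+6+4+7+20+14 = 67
H-J-B-M-K-L-X-H: 3+13+24+28+10+7+11 = 96
H-J-B-M-K-X-L-H: 3+13+24+28+4+7+12 = 91
… (352 more)
H-J-M-L-B-K-X-H: 3+11+20+4+6+4+11 = 59  ← best
The minimum is 59.
One optimal route: H → J → M → L → B → K → X → H (or its reverse).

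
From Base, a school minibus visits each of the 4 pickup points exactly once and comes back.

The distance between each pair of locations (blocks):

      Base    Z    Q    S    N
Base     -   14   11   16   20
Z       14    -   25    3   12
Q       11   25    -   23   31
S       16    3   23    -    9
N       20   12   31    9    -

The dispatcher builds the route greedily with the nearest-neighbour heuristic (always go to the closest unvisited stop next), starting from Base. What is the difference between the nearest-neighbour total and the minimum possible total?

From Base: Q=11, Z=14, S=16, N=20 → choose Q (11).
From Q: S=23, Z=25, N=31 → choose S (23).
From S: Z=3, N=9 → choose Z (3).
From Z: N=12 → choose N (12).
NN route Base → Q → S → Z → N → Base costs 69.
Optimal: Base → Z → S → N → Q → Base costs 68 (by enumerating all 12 distinct tours).
Excess = 69 − 68 = 1.

1 blocks longer than the optimal tour.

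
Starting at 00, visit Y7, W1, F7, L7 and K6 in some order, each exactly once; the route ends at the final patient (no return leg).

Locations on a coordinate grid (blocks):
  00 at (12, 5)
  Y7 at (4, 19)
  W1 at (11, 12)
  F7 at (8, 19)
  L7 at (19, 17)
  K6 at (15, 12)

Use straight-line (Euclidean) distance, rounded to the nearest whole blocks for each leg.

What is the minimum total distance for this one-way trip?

There are 5! = 120 possible orderings.
00→Y7→W1→F7→L7→K6: 16+10+8+11+6 = 51
00→Y7→W1→F7→K6→L7: 16+10+8+10+6 = 50
00→Y7→W1→L7→F7→K6: 16+10+9+11+10 = 56
00→Y7→W1→L7→K6→F7: 16+10+9+6+10 = 51
00→Y7→W1→K6→F7→L7: 16+10+4+10+11 = 51
00→Y7→W1→K6→L7→F7: 16+10+4+6+11 = 47
00→Y7→F7→W1→L7→K6: 16+4+8+9+6 = 43
00→Y7→F7→W1→K6→L7: 16+4+8+4+6 = 38
00→Y7→F7→L7→W1→K6: 16+4+11+9+4 = 44
00→Y7→F7→L7→K6→W1: 16+4+11+6+4 = 41
00→Y7→F7→K6→W1→L7: 16+4+10+4+9 = 43
00→Y7→F7→K6→L7→W1: 16+4+10+6+9 = 45
00→Y7→L7→W1→F7→K6: 16+15+9+8+10 = 58
00→Y7→L7→W1→K6→F7: 16+15+9+4+10 = 54
… (106 more)
00→W1→K6→L7→F7→Y7: 7+4+6+11+4 = 32  ← best
The minimum is 32.
One shortest path: 00 → W1 → K6 → L7 → F7 → Y7.

Minimum one-way distance = 32 blocks.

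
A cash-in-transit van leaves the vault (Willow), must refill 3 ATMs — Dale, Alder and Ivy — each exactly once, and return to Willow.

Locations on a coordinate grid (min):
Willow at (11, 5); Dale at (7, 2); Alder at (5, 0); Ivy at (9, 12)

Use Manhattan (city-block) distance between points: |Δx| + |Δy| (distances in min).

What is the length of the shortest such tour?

Willow - Dale - Alder - Ivy - Willow: 7+4+16+9 = 36
Willow - Dale - Ivy - Alder - Willow: 7+12+16+11 = 46
Willow - Alder - Dale - Ivy - Willow: 11+4+12+9 = 36
The minimum is 36.
One optimal route: Willow → Dale → Alder → Ivy → Willow (or its reverse).

Minimum total distance: 36 min.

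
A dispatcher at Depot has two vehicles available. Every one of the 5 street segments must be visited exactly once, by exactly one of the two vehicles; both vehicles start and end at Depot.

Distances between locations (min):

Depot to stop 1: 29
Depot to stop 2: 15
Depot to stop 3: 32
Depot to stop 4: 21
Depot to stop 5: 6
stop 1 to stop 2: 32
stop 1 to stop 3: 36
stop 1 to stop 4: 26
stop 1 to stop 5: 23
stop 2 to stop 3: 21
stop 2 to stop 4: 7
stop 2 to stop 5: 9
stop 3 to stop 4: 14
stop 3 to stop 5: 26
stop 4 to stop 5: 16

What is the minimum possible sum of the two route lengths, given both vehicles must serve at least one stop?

Minimum combined distance: 113 min.

Check every non-empty split of the stops between the two vehicles; for each half take its own optimal tour:
  {stop 1} + {stop 2, stop 3, stop 4, stop 5}: 58 + 68 = 126
  {stop 2} + {stop 1, stop 3, stop 4, stop 5}: 30 + 100 = 130
  {stop 1, stop 2} + {stop 3, stop 4, stop 5}: 76 + 67 = 143
  {stop 3} + {stop 1, stop 2, stop 4, stop 5}: 64 + 77 = 141
  {stop 1, stop 3} + {stop 2, stop 4, stop 5}: 97 + 43 = 140
  {stop 2, stop 3} + {stop 1, stop 4, stop 5}: 68 + 76 = 144
  … (15 splits in total)
  {stop 1, stop 2, stop 3, stop 4} + {stop 5}: 101 + 12 = 113  ← best
Best: vehicle 1 Depot → stop 1 → stop 3 → stop 4 → stop 2 → Depot = 101; vehicle 2 Depot → stop 5 → Depot = 12; combined 113.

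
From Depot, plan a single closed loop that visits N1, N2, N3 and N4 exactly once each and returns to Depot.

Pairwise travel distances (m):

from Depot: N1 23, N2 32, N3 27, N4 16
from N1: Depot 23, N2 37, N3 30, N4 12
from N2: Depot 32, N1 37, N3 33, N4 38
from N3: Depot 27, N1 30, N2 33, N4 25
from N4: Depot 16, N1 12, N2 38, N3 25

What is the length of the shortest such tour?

Shortest round trip = 123 m.

Depot→N1→N2→N3→N4→Depot: 23+37+33+25+16 = 134
Depot→N1→N2→N4→N3→Depot: 23+37+38+25+27 = 150
Depot→N1→N3→N2→N4→Depot: 23+30+33+38+16 = 140
Depot→N1→N3→N4→N2→Depot: 23+30+25+38+32 = 148
Depot→N1→N4→N2→N3→Depot: 23+12+38+33+27 = 133
Depot→N1→N4→N3→N2→Depot: 23+12+25+33+32 = 125
Depot→N2→N1→N3→N4→Depot: 32+37+30+25+16 = 140
Depot→N2→N1→N4→N3→Depot: 32+37+12+25+27 = 133
Depot→N2→N3→N1→N4→Depot: 32+33+30+12+16 = 123
Depot→N2→N4→N1→N3→Depot: 32+38+12+30+27 = 139
Depot→N3→N1→N2→N4→Depot: 27+30+37+38+16 = 148
Depot→N3→N2→N1→N4→Depot: 27+33+37+12+16 = 125
The minimum is 123.
One optimal route: Depot → N2 → N3 → N1 → N4 → Depot (or its reverse).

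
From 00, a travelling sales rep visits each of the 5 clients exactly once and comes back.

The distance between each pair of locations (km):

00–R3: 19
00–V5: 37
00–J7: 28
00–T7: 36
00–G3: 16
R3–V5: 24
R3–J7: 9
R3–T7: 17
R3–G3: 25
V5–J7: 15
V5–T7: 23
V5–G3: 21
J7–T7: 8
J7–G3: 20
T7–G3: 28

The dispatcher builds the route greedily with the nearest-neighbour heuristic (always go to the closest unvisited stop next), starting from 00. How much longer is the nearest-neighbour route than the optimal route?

The nearest-neighbour route is 26 km longer than optimal.

From 00: G3=16, R3=19, J7=28, T7=36, V5=37 → choose G3 (16).
From G3: J7=20, V5=21, R3=25, T7=28 → choose J7 (20).
From J7: T7=8, R3=9, V5=15 → choose T7 (8).
From T7: R3=17, V5=23 → choose R3 (17).
From R3: V5=24 → choose V5 (24).
NN route 00 → G3 → J7 → T7 → R3 → V5 → 00 costs 122.
Optimal: 00 → R3 → J7 → T7 → V5 → G3 → 00 costs 96 (by enumerating all 60 distinct tours).
Excess = 122 − 96 = 26.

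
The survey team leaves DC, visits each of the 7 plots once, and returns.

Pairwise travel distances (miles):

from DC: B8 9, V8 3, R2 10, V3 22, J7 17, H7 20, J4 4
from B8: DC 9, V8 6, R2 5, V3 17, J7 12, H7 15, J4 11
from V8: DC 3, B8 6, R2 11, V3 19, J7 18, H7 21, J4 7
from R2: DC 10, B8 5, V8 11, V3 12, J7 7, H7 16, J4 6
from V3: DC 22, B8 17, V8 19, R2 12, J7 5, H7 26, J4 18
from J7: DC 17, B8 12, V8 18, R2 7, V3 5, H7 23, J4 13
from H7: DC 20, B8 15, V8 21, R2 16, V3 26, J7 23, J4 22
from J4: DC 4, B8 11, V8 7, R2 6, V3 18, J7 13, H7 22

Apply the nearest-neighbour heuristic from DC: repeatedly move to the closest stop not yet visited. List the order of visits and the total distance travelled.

DC → [V8:3 / J4:4 / B8:9 / R2:10 / J7:17 / H7:20 / V3:22] → V8 (3)
V8 → [B8:6 / J4:7 / R2:11 / J7:18 / V3:19 / H7:21] → B8 (6)
B8 → [R2:5 / J4:11 / J7:12 / H7:15 / V3:17] → R2 (5)
R2 → [J4:6 / J7:7 / V3:12 / H7:16] → J4 (6)
J4 → [J7:13 / V3:18 / H7:22] → J7 (13)
J7 → [V3:5 / H7:23] → V3 (5)
V3 → [H7:26] → H7 (26)
Return H7→DC: 20.
Total = 3 + 6 + 5 + 6 + 13 + 5 + 26 + 20 = 84.

84 miles along DC → V8 → B8 → R2 → J4 → J7 → V3 → H7 → DC.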